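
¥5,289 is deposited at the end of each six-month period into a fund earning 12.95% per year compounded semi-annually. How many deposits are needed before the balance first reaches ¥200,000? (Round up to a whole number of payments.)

20 payments

Periodic rate r = 0.1295/2 per half-year; n is counted in half-years.
Ordinary annuity FV: 200,000 = 5,289 × [((1+r)^n − 1)/r].
(1+r)^n = 1 + 200,000 × r / 5,289, so n = ln(1 + 200,000·r/5,289) / ln(1+r) = 19.73.
Round up to a whole number of payments: n = 20.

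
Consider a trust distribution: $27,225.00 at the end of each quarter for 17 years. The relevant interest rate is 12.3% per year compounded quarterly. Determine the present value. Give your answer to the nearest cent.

This is an ordinary annuity: 68 payments of $27,225.00 at the end of each quarter.
Periodic rate r = 0.123/4 per quarter; n is counted in quarters.
PV = PMT × [(1 − (1+r)^−n)/r] = 27,225 × [1 − (1+r)^−68] / r = $772,465.47

$772,465.47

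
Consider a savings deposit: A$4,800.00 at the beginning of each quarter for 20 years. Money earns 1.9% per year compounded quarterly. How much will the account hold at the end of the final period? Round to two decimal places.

A$468,034.60

This is an annuity due: 80 deposits of A$4,800.00 at the beginning of each quarter.
Periodic rate r = 0.019/4 per quarter; n is counted in quarters.
FV = PMT × [((1+r)^n − 1)/r] × (1+r) = 4,800 × [(1+r)^80 − 1] / r × (1+r) = A$468,034.60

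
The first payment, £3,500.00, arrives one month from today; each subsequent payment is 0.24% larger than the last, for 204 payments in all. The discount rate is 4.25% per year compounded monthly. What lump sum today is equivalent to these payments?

Periodic rate r = 0.0425/12 per month; n is counted in months.
Growing ordinary annuity: PV = PMT₁ × [1 − ((1+g)/(1+r))^n] / (r − g) = 3,500 × [1 − ((1+0.0024)/(1+r))^204] / (r − 0.0024) = £635,274.56.

£635,274.56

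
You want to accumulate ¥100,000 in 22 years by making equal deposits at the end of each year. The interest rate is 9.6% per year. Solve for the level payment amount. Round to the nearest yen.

Level ordinary annuity; solve FV = PMT × [((1+r)^n − 1)/r] for PMT.
Periodic rate r = 0.096 per year.
With n = 22: PMT = 100,000 / ([((1+r)^n − 1)/r]) = ¥1,474

¥1,474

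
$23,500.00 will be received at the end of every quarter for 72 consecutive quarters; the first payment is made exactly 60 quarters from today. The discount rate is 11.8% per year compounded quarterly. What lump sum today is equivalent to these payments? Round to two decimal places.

$125,646.57

Ordinary annuity of 72 payments, first payment at period 60.
Periodic rate r = 0.118/4 per quarter; n is counted in quarters.
The ordinary-annuity PV formula values the stream one period before the first payment (period 59); discount that back 59 periods:
PV₀ = 23,500 × [1 − (1+r)^−72] / r × (1+r)^−59 = $125,646.57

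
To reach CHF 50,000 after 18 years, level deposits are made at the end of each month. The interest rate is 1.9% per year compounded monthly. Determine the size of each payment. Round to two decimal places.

CHF 194.33

Level ordinary annuity; solve FV = PMT × [((1+r)^n − 1)/r] for PMT.
Periodic rate r = 0.019/12 per month; n is counted in months.
With n = 216: PMT = 50,000 / ([((1+r)^n − 1)/r]) = CHF 194.33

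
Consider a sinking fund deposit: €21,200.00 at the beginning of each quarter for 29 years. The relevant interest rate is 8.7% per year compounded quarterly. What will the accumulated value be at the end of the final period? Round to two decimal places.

€11,087,795.48

This is an annuity due: 116 deposits of €21,200.00 at the beginning of each quarter.
Periodic rate r = 0.087/4 per quarter; n is counted in quarters.
FV = PMT × [((1+r)^n − 1)/r] × (1+r) = 21,200 × [(1+r)^116 − 1] / r × (1+r) = €11,087,795.48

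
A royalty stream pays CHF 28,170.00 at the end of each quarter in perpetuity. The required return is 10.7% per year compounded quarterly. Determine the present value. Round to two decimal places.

CHF 1,053,084.11

Periodic rate r = 0.107/4 per quarter.
Level perpetuity: PV = PMT / r = 28,170 / (0.107/4) = CHF 1,053,084.11.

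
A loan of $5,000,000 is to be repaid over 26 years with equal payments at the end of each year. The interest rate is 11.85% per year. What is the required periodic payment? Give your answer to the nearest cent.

$626,575.12

Level ordinary annuity; solve PV = PMT × [(1 − (1+r)^−n)/r] for PMT.
Periodic rate r = 0.1185 per year.
With n = 26: PMT = 5,000,000 / ([(1 − (1+r)^−n)/r]) = $626,575.12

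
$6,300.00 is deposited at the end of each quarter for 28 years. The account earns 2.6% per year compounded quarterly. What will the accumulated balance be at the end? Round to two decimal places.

$1,033,259.74

This is an ordinary annuity: 112 deposits of $6,300.00 at the end of each quarter.
Periodic rate r = 0.026/4 per quarter; n is counted in quarters.
FV = PMT × [((1+r)^n − 1)/r] = 6,300 × [(1+r)^112 − 1] / r = $1,033,259.74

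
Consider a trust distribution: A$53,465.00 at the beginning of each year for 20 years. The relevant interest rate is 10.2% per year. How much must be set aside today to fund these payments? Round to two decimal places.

This is an annuity due: 20 payments of A$53,465.00 at the beginning of each year.
Periodic rate r = 0.102 per year.
PV = PMT × [(1 − (1+r)^−n)/r] × (1+r) = 53,465 × [1 − (1+r)^−20] / r × (1+r) = A$494,833.81

A$494,833.81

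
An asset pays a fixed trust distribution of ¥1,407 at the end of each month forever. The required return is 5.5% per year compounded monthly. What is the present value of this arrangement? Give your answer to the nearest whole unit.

¥306,982

Periodic rate r = 0.055/12 per month.
Level perpetuity: PV = PMT / r = 1,407 / (0.055/12) = ¥306,982.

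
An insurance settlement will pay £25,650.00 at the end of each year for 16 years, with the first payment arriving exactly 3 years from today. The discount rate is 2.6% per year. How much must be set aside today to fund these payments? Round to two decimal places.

Ordinary annuity of 16 payments, first payment at period 3.
Periodic rate r = 0.026 per year.
The ordinary-annuity PV formula values the stream one period before the first payment (period 2); discount that back 2 periods:
PV₀ = 25,650 × [1 − (1+r)^−16] / r × (1+r)^−2 = £315,642.80

£315,642.80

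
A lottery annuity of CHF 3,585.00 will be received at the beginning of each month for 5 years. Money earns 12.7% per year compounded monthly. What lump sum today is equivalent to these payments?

CHF 160,308.59

This is an annuity due: 60 payments of CHF 3,585.00 at the beginning of each month.
Periodic rate r = 0.127/12 per month; n is counted in months.
PV = PMT × [(1 − (1+r)^−n)/r] × (1+r) = 3,585 × [1 − (1+r)^−60] / r × (1+r) = CHF 160,308.59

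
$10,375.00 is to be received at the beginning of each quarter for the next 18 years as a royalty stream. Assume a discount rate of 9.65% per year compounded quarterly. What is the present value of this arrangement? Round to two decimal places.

$361,275.15

This is an annuity due: 72 payments of $10,375.00 at the beginning of each quarter.
Periodic rate r = 0.0965/4 per quarter; n is counted in quarters.
PV = PMT × [(1 − (1+r)^−n)/r] × (1+r) = 10,375 × [1 − (1+r)^−72] / r × (1+r) = $361,275.15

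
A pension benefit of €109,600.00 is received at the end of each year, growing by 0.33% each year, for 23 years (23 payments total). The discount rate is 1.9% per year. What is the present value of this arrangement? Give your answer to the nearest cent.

Periodic rate r = 0.019 per year.
Growing ordinary annuity: PV = PMT₁ × [1 − ((1+g)/(1+r))^n] / (r − g) = 109,600 × [1 − ((1+0.0033)/(1+r))^23] / (r − 0.0033) = €2,096,467.78.

€2,096,467.78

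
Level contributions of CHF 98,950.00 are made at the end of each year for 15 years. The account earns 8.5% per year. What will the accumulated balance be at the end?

This is an ordinary annuity: 15 deposits of CHF 98,950.00 at the end of each year.
Periodic rate r = 0.085 per year.
FV = PMT × [((1+r)^n − 1)/r] = 98,950 × [(1+r)^15 − 1] / r = CHF 2,793,583.03

CHF 2,793,583.03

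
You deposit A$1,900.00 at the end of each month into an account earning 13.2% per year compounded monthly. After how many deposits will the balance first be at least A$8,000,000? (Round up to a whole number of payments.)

353 payments

Periodic rate r = 0.132/12 per month; n is counted in months.
Ordinary annuity FV: 8,000,000 = 1,900 × [((1+r)^n − 1)/r].
(1+r)^n = 1 + 8,000,000 × r / 1,900, so n = ln(1 + 8,000,000·r/1,900) / ln(1+r) = 352.55.
Round up to a whole number of payments: n = 353.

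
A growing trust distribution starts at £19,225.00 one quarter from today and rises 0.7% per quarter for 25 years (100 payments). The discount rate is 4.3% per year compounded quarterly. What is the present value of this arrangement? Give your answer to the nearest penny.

£1,591,522.45

Periodic rate r = 0.043/4 per quarter; n is counted in quarters.
Growing ordinary annuity: PV = PMT₁ × [1 − ((1+g)/(1+r))^n] / (r − g) = 19,225 × [1 − ((1+0.007)/(1+r))^100] / (r − 0.007) = £1,591,522.45.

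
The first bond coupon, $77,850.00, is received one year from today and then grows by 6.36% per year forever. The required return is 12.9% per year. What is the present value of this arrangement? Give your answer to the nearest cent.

$1,190,366.97

Periodic rate r = 0.129 per year.
Growing perpetuity (Gordon): PV = PMT₁ / (r − g) = 77,850 / (r − 0.0636) = $1,190,366.97.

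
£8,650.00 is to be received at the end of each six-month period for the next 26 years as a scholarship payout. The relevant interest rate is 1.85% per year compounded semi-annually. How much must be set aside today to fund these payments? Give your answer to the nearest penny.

This is an ordinary annuity: 52 payments of £8,650.00 at the end of each six-month period.
Periodic rate r = 0.0185/2 per half-year; n is counted in half-years.
PV = PMT × [(1 − (1+r)^−n)/r] = 8,650 × [1 − (1+r)^−52] / r = £355,787.88

£355,787.88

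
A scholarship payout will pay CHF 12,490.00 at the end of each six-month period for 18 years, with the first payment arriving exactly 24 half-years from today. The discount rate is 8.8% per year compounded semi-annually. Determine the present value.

Ordinary annuity of 36 payments, first payment at period 24.
Periodic rate r = 0.088/2 per half-year; n is counted in half-years.
The ordinary-annuity PV formula values the stream one period before the first payment (period 23); discount that back 23 periods:
PV₀ = 12,490 × [1 − (1+r)^−36] / r × (1+r)^−23 = CHF 83,062.38

CHF 83,062.38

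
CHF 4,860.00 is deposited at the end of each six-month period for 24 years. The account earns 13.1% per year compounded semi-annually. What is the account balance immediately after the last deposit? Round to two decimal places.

This is an ordinary annuity: 48 deposits of CHF 4,860.00 at the end of each six-month period.
Periodic rate r = 0.131/2 per half-year; n is counted in half-years.
FV = PMT × [((1+r)^n − 1)/r] = 4,860 × [(1+r)^48 − 1] / r = CHF 1,485,213.14

CHF 1,485,213.14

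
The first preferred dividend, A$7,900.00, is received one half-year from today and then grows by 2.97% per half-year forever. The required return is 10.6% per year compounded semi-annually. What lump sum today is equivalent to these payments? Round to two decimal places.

Periodic rate r = 0.106/2 per half-year.
Growing perpetuity (Gordon): PV = PMT₁ / (r − g) = 7,900 / (r − 0.0297) = A$339,055.79.

A$339,055.79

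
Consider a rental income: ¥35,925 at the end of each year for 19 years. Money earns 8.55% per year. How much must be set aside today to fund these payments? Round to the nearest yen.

¥331,773

This is an ordinary annuity: 19 payments of ¥35,925 at the end of each year.
Periodic rate r = 0.0855 per year.
PV = PMT × [(1 − (1+r)^−n)/r] = 35,925 × [1 − (1+r)^−19] / r = ¥331,773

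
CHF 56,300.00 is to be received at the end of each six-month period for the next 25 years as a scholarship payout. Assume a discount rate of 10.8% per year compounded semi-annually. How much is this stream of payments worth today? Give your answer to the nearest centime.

This is an ordinary annuity: 50 payments of CHF 56,300.00 at the end of each six-month period.
Periodic rate r = 0.108/2 per half-year; n is counted in half-years.
PV = PMT × [(1 − (1+r)^−n)/r] = 56,300 × [1 − (1+r)^−50] / r = CHF 967,415.75

CHF 967,415.75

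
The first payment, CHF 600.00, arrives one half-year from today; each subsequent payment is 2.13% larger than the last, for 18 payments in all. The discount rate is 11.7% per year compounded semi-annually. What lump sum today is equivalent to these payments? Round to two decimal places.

CHF 7,658.07

Periodic rate r = 0.117/2 per half-year; n is counted in half-years.
Growing ordinary annuity: PV = PMT₁ × [1 − ((1+g)/(1+r))^n] / (r − g) = 600 × [1 − ((1+0.0213)/(1+r))^18] / (r − 0.0213) = CHF 7,658.07.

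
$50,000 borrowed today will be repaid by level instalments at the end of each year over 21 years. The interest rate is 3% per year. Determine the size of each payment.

Level ordinary annuity; solve PV = PMT × [(1 − (1+r)^−n)/r] for PMT.
Periodic rate r = 0.03 per year.
With n = 21: PMT = 50,000 / ([(1 − (1+r)^−n)/r]) = $3,243.59

$3,243.59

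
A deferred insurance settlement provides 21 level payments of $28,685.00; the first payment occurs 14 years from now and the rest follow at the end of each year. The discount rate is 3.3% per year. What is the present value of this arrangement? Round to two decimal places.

Ordinary annuity of 21 payments, first payment at period 14.
Periodic rate r = 0.033 per year.
The ordinary-annuity PV formula values the stream one period before the first payment (period 13); discount that back 13 periods:
PV₀ = 28,685 × [1 − (1+r)^−21] / r × (1+r)^−13 = $281,726.07

$281,726.07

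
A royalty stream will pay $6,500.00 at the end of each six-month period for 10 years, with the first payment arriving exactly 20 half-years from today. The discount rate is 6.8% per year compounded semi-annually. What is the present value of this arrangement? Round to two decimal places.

$49,388.84

Ordinary annuity of 20 payments, first payment at period 20.
Periodic rate r = 0.068/2 per half-year; n is counted in half-years.
The ordinary-annuity PV formula values the stream one period before the first payment (period 19); discount that back 19 periods:
PV₀ = 6,500 × [1 − (1+r)^−20] / r × (1+r)^−19 = $49,388.84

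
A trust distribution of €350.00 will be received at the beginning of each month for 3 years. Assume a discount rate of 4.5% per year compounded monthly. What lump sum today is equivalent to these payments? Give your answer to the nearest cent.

€11,810.04

This is an annuity due: 36 payments of €350.00 at the beginning of each month.
Periodic rate r = 0.045/12 per month; n is counted in months.
PV = PMT × [(1 − (1+r)^−n)/r] × (1+r) = 350 × [1 − (1+r)^−36] / r × (1+r) = €11,810.04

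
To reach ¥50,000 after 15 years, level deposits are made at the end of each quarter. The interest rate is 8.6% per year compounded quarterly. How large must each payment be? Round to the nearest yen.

Level ordinary annuity; solve FV = PMT × [((1+r)^n − 1)/r] for PMT.
Periodic rate r = 0.086/4 per quarter; n is counted in quarters.
With n = 60: PMT = 50,000 / ([((1+r)^n − 1)/r]) = ¥416

¥416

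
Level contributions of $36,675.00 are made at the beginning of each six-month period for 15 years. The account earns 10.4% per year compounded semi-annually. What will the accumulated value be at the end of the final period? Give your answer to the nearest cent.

This is an annuity due: 30 deposits of $36,675.00 at the beginning of each six-month period.
Periodic rate r = 0.104/2 per half-year; n is counted in half-years.
FV = PMT × [((1+r)^n − 1)/r] × (1+r) = 36,675 × [(1+r)^30 − 1] / r × (1+r) = $2,653,153.29

$2,653,153.29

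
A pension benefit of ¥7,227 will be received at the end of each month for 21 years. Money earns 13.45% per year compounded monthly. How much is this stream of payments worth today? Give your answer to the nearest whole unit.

This is an ordinary annuity: 252 payments of ¥7,227 at the end of each month.
Periodic rate r = 0.1345/12 per month; n is counted in months.
PV = PMT × [(1 − (1+r)^−n)/r] = 7,227 × [1 − (1+r)^−252] / r = ¥605,922

¥605,922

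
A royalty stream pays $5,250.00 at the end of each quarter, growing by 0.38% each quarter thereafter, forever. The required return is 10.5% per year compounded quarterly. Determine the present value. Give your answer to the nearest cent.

Periodic rate r = 0.105/4 per quarter.
Growing perpetuity (Gordon): PV = PMT₁ / (r − g) = 5,250 / (r − 0.0038) = $233,853.01.

$233,853.01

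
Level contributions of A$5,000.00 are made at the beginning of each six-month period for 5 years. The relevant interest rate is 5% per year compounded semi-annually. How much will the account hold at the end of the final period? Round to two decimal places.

This is an annuity due: 10 deposits of A$5,000.00 at the beginning of each six-month period.
Periodic rate r = 0.05/2 per half-year; n is counted in half-years.
FV = PMT × [((1+r)^n − 1)/r] × (1+r) = 5,000 × [(1+r)^10 − 1] / r × (1+r) = A$57,417.33

A$57,417.33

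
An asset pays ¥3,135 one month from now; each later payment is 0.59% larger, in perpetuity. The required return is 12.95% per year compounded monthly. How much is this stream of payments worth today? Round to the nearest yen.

Periodic rate r = 0.1295/12 per month.
Growing perpetuity (Gordon): PV = PMT₁ / (r − g) = 3,135 / (r − 0.0059) = ¥640,886.

¥640,886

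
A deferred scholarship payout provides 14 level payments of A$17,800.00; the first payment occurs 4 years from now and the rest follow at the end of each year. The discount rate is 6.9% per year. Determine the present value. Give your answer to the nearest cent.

A$128,197.20

Ordinary annuity of 14 payments, first payment at period 4.
Periodic rate r = 0.069 per year.
The ordinary-annuity PV formula values the stream one period before the first payment (period 3); discount that back 3 periods:
PV₀ = 17,800 × [1 − (1+r)^−14] / r × (1+r)^−3 = A$128,197.20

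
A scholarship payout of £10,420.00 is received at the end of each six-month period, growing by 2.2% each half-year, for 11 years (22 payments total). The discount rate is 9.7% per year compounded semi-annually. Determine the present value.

Periodic rate r = 0.097/2 per half-year; n is counted in half-years.
Growing ordinary annuity: PV = PMT₁ × [1 − ((1+g)/(1+r))^n] / (r − g) = 10,420 × [1 − ((1+0.022)/(1+r))^22] / (r − 0.022) = £169,316.88.

£169,316.88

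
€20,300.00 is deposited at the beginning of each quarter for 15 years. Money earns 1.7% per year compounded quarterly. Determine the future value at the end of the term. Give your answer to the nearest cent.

This is an annuity due: 60 deposits of €20,300.00 at the beginning of each quarter.
Periodic rate r = 0.017/4 per quarter; n is counted in quarters.
FV = PMT × [((1+r)^n − 1)/r] × (1+r) = 20,300 × [(1+r)^60 − 1] / r × (1+r) = €1,389,933.90

€1,389,933.90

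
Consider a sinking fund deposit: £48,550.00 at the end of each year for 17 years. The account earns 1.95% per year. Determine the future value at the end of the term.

This is an ordinary annuity: 17 deposits of £48,550.00 at the end of each year.
Periodic rate r = 0.0195 per year.
FV = PMT × [((1+r)^n − 1)/r] = 48,550 × [(1+r)^17 − 1] / r = £967,560.14

£967,560.14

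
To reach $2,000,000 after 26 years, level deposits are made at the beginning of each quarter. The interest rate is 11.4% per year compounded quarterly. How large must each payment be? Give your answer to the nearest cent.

Level annuity due; solve FV = PMT × [((1+r)^n − 1)/r] × (1+r) for PMT.
Periodic rate r = 0.114/4 per quarter; n is counted in quarters.
With n = 104: PMT = 2,000,000 / ([((1+r)^n − 1)/r] × (1+r)) = $3,150.93

$3,150.93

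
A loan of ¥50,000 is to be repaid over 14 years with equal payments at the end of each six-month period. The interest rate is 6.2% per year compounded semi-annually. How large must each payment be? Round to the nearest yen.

¥2,697

Level ordinary annuity; solve PV = PMT × [(1 − (1+r)^−n)/r] for PMT.
Periodic rate r = 0.062/2 per half-year; n is counted in half-years.
With n = 28: PMT = 50,000 / ([(1 − (1+r)^−n)/r]) = ¥2,697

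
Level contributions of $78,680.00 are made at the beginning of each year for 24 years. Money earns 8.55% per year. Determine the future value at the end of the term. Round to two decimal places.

$6,156,651.08

This is an annuity due: 24 deposits of $78,680.00 at the beginning of each year.
Periodic rate r = 0.0855 per year.
FV = PMT × [((1+r)^n − 1)/r] × (1+r) = 78,680 × [(1+r)^24 − 1] / r × (1+r) = $6,156,651.08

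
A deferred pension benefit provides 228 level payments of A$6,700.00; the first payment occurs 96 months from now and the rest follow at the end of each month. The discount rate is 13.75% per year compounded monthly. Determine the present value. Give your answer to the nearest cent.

A$183,355.60

Ordinary annuity of 228 payments, first payment at period 96.
Periodic rate r = 0.1375/12 per month; n is counted in months.
The ordinary-annuity PV formula values the stream one period before the first payment (period 95); discount that back 95 periods:
PV₀ = 6,700 × [1 − (1+r)^−228] / r × (1+r)^−95 = A$183,355.60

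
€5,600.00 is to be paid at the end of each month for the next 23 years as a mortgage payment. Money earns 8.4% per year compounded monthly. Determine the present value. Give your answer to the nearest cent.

€683,330.83

This is an ordinary annuity: 276 payments of €5,600.00 at the end of each month.
Periodic rate r = 0.084/12 per month; n is counted in months.
PV = PMT × [(1 − (1+r)^−n)/r] = 5,600 × [1 − (1+r)^−276] / r = €683,330.83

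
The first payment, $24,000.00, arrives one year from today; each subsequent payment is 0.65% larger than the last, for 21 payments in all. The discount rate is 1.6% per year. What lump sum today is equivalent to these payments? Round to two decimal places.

Periodic rate r = 0.016 per year.
Growing ordinary annuity: PV = PMT₁ × [1 − ((1+g)/(1+r))^n] / (r − g) = 24,000 × [1 − ((1+0.0065)/(1+r))^21] / (r − 0.0065) = $452,313.97.

$452,313.97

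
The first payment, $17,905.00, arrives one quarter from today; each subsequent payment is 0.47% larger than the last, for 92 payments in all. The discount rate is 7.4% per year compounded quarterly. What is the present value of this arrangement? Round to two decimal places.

$927,610.74

Periodic rate r = 0.074/4 per quarter; n is counted in quarters.
Growing ordinary annuity: PV = PMT₁ × [1 − ((1+g)/(1+r))^n] / (r − g) = 17,905 × [1 − ((1+0.0047)/(1+r))^92] / (r − 0.0047) = $927,610.74.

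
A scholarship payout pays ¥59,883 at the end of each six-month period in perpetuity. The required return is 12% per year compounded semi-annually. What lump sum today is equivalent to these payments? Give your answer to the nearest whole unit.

¥998,050

Periodic rate r = 0.12/2 per half-year.
Level perpetuity: PV = PMT / r = 59,883 / (0.12/2) = ¥998,050.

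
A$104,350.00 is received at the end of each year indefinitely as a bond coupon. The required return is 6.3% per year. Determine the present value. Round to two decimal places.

A$1,656,349.21

Periodic rate r = 0.063 per year.
Level perpetuity: PV = PMT / r = 104,350 / (0.063) = A$1,656,349.21.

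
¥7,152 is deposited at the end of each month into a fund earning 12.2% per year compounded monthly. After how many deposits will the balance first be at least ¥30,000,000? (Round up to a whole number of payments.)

Periodic rate r = 0.122/12 per month; n is counted in months.
Ordinary annuity FV: 30,000,000 = 7,152 × [((1+r)^n − 1)/r].
(1+r)^n = 1 + 30,000,000 × r / 7,152, so n = ln(1 + 30,000,000·r/7,152) / ln(1+r) = 373.30.
Round up to a whole number of payments: n = 374.

374 payments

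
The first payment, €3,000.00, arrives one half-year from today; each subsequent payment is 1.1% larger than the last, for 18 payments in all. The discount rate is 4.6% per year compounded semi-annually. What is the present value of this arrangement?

€47,838.06

Periodic rate r = 0.046/2 per half-year; n is counted in half-years.
Growing ordinary annuity: PV = PMT₁ × [1 − ((1+g)/(1+r))^n] / (r − g) = 3,000 × [1 − ((1+0.011)/(1+r))^18] / (r − 0.011) = €47,838.06.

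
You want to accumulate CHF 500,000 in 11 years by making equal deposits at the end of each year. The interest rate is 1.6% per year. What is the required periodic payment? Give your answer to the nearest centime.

Level ordinary annuity; solve FV = PMT × [((1+r)^n − 1)/r] for PMT.
Periodic rate r = 0.016 per year.
With n = 11: PMT = 500,000 / ([((1+r)^n − 1)/r]) = CHF 41,933.57

CHF 41,933.57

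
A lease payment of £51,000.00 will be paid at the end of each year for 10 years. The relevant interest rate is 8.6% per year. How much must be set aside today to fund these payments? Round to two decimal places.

This is an ordinary annuity: 10 payments of £51,000.00 at the end of each year.
Periodic rate r = 0.086 per year.
PV = PMT × [(1 − (1+r)^−n)/r] = 51,000 × [1 − (1+r)^−10] / r = £333,142.89

£333,142.89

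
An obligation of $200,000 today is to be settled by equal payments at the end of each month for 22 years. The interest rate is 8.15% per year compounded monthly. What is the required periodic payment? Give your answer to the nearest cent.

$1,631.58

Level ordinary annuity; solve PV = PMT × [(1 − (1+r)^−n)/r] for PMT.
Periodic rate r = 0.0815/12 per month; n is counted in months.
With n = 264: PMT = 200,000 / ([(1 − (1+r)^−n)/r]) = $1,631.58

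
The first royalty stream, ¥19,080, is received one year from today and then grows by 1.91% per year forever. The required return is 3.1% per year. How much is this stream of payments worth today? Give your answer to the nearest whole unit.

¥1,603,361

Periodic rate r = 0.031 per year.
Growing perpetuity (Gordon): PV = PMT₁ / (r − g) = 19,080 / (r − 0.0191) = ¥1,603,361.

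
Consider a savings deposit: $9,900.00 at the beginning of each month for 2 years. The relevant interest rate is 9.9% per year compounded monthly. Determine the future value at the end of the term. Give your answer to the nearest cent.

This is an annuity due: 24 deposits of $9,900.00 at the beginning of each month.
Periodic rate r = 0.099/12 per month; n is counted in months.
FV = PMT × [((1+r)^n − 1)/r] × (1+r) = 9,900 × [(1+r)^24 − 1] / r × (1+r) = $263,725.11

$263,725.11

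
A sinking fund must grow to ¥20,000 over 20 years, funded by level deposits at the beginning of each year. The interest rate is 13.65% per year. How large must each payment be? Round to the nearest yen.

¥201

Level annuity due; solve FV = PMT × [((1+r)^n − 1)/r] × (1+r) for PMT.
Periodic rate r = 0.1365 per year.
With n = 20: PMT = 20,000 / ([((1+r)^n − 1)/r] × (1+r)) = ¥201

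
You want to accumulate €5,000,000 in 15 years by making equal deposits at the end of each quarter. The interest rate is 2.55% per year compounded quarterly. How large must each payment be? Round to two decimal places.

Level ordinary annuity; solve FV = PMT × [((1+r)^n − 1)/r] for PMT.
Periodic rate r = 0.0255/4 per quarter; n is counted in quarters.
With n = 60: PMT = 5,000,000 / ([((1+r)^n − 1)/r]) = €68,671.52

€68,671.52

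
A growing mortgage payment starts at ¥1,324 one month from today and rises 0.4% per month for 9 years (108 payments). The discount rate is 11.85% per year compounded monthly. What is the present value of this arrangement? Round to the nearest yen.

Periodic rate r = 0.1185/12 per month; n is counted in months.
Growing ordinary annuity: PV = PMT₁ × [1 − ((1+g)/(1+r))^n] / (r − g) = 1,324 × [1 − ((1+0.004)/(1+r))^108] / (r − 0.004) = ¥105,352.

¥105,352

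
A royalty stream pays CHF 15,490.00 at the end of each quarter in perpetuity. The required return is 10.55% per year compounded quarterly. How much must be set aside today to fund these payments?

CHF 587,298.58

Periodic rate r = 0.1055/4 per quarter.
Level perpetuity: PV = PMT / r = 15,490 / (0.1055/4) = CHF 587,298.58.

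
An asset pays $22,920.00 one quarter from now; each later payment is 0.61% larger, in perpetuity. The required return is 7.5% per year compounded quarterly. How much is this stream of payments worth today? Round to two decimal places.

Periodic rate r = 0.075/4 per quarter.
Growing perpetuity (Gordon): PV = PMT₁ / (r − g) = 22,920 / (r − 0.0061) = $1,811,857.71.

$1,811,857.71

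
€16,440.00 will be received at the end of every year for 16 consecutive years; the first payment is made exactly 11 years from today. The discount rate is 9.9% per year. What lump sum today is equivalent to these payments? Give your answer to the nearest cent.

€50,341.70

Ordinary annuity of 16 payments, first payment at period 11.
Periodic rate r = 0.099 per year.
The ordinary-annuity PV formula values the stream one period before the first payment (period 10); discount that back 10 periods:
PV₀ = 16,440 × [1 − (1+r)^−16] / r × (1+r)^−10 = €50,341.70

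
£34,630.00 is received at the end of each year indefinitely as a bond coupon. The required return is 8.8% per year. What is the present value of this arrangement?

Periodic rate r = 0.088 per year.
Level perpetuity: PV = PMT / r = 34,630 / (0.088) = £393,522.73.

£393,522.73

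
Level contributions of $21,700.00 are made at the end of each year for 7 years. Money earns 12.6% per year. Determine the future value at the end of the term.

$223,015.08

This is an ordinary annuity: 7 deposits of $21,700.00 at the end of each year.
Periodic rate r = 0.126 per year.
FV = PMT × [((1+r)^n − 1)/r] = 21,700 × [(1+r)^7 − 1] / r = $223,015.08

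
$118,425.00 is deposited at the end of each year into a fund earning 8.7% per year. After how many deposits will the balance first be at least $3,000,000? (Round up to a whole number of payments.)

14 payments

Periodic rate r = 0.087 per year.
Ordinary annuity FV: 3,000,000 = 118,425 × [((1+r)^n − 1)/r].
(1+r)^n = 1 + 3,000,000 × r / 118,425, so n = ln(1 + 3,000,000·r/118,425) / ln(1+r) = 13.96.
Round up to a whole number of payments: n = 14.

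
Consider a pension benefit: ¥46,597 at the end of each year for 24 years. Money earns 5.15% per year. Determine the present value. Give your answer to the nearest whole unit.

This is an ordinary annuity: 24 payments of ¥46,597 at the end of each year.
Periodic rate r = 0.0515 per year.
PV = PMT × [(1 − (1+r)^−n)/r] = 46,597 × [1 − (1+r)^−24] / r = ¥633,697

¥633,697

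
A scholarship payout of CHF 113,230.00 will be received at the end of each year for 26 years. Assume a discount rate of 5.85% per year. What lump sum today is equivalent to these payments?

This is an ordinary annuity: 26 payments of CHF 113,230.00 at the end of each year.
Periodic rate r = 0.0585 per year.
PV = PMT × [(1 − (1+r)^−n)/r] = 113,230 × [1 − (1+r)^−26] / r = CHF 1,494,144.49

CHF 1,494,144.49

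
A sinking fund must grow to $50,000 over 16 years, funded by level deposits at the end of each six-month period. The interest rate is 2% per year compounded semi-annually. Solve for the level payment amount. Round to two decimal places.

Level ordinary annuity; solve FV = PMT × [((1+r)^n − 1)/r] for PMT.
Periodic rate r = 0.02/2 per half-year; n is counted in half-years.
With n = 32: PMT = 50,000 / ([((1+r)^n − 1)/r]) = $1,333.54

$1,333.54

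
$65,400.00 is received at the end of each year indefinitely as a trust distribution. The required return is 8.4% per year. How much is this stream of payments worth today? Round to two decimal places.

Periodic rate r = 0.084 per year.
Level perpetuity: PV = PMT / r = 65,400 / (0.084) = $778,571.43.

$778,571.43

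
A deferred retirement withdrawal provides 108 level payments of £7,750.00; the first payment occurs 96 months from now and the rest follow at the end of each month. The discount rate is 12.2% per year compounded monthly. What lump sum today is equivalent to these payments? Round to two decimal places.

£193,798.61

Ordinary annuity of 108 payments, first payment at period 96.
Periodic rate r = 0.122/12 per month; n is counted in months.
The ordinary-annuity PV formula values the stream one period before the first payment (period 95); discount that back 95 periods:
PV₀ = 7,750 × [1 − (1+r)^−108] / r × (1+r)^−95 = £193,798.61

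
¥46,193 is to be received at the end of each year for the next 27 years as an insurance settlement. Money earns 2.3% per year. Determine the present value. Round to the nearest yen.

This is an ordinary annuity: 27 payments of ¥46,193 at the end of each year.
Periodic rate r = 0.023 per year.
PV = PMT × [(1 − (1+r)^−n)/r] = 46,193 × [1 − (1+r)^−27] / r = ¥921,450

¥921,450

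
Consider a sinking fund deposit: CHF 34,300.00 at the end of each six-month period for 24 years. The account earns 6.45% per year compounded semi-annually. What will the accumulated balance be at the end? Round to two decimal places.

This is an ordinary annuity: 48 deposits of CHF 34,300.00 at the end of each six-month period.
Periodic rate r = 0.0645/2 per half-year; n is counted in half-years.
FV = PMT × [((1+r)^n − 1)/r] = 34,300 × [(1+r)^48 − 1] / r = CHF 3,816,651.80

CHF 3,816,651.80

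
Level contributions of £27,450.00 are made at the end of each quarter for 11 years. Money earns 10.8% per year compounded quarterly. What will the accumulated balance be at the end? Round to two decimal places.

This is an ordinary annuity: 44 deposits of £27,450.00 at the end of each quarter.
Periodic rate r = 0.108/4 per quarter; n is counted in quarters.
FV = PMT × [((1+r)^n − 1)/r] = 27,450 × [(1+r)^44 − 1] / r = £2,266,387.91

£2,266,387.91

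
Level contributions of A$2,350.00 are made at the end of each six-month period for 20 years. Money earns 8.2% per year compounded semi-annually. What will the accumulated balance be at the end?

A$228,648.13

This is an ordinary annuity: 40 deposits of A$2,350.00 at the end of each six-month period.
Periodic rate r = 0.082/2 per half-year; n is counted in half-years.
FV = PMT × [((1+r)^n − 1)/r] = 2,350 × [(1+r)^40 − 1] / r = A$228,648.13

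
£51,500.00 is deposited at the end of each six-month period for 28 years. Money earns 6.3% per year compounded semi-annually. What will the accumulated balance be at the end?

£7,649,903.55

This is an ordinary annuity: 56 deposits of £51,500.00 at the end of each six-month period.
Periodic rate r = 0.063/2 per half-year; n is counted in half-years.
FV = PMT × [((1+r)^n − 1)/r] = 51,500 × [(1+r)^56 − 1] / r = £7,649,903.55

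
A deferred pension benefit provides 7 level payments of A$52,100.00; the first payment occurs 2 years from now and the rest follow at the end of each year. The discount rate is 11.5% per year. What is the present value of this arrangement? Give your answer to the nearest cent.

A$216,672.22

Ordinary annuity of 7 payments, first payment at period 2.
Periodic rate r = 0.115 per year.
The ordinary-annuity PV formula values the stream one period before the first payment (period 1); discount that back 1 periods:
PV₀ = 52,100 × [1 − (1+r)^−7] / r × (1+r)^−1 = A$216,672.22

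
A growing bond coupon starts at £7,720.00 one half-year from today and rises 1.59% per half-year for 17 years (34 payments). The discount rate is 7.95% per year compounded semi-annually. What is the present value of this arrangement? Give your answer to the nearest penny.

£176,635.34

Periodic rate r = 0.0795/2 per half-year; n is counted in half-years.
Growing ordinary annuity: PV = PMT₁ × [1 − ((1+g)/(1+r))^n] / (r − g) = 7,720 × [1 − ((1+0.0159)/(1+r))^34] / (r − 0.0159) = £176,635.34.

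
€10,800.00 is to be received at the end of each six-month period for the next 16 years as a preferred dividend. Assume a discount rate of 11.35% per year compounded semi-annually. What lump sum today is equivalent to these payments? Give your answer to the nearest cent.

€157,773.75

This is an ordinary annuity: 32 payments of €10,800.00 at the end of each six-month period.
Periodic rate r = 0.1135/2 per half-year; n is counted in half-years.
PV = PMT × [(1 − (1+r)^−n)/r] = 10,800 × [1 − (1+r)^−32] / r = €157,773.75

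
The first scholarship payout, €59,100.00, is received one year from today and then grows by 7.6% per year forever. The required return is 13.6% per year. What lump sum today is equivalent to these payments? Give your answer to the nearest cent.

€985,000.00

Periodic rate r = 0.136 per year.
Growing perpetuity (Gordon): PV = PMT₁ / (r − g) = 59,100 / (r − 0.076) = €985,000.00.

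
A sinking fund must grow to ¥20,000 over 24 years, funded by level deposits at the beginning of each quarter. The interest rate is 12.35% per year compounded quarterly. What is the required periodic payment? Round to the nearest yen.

Level annuity due; solve FV = PMT × [((1+r)^n − 1)/r] × (1+r) for PMT.
Periodic rate r = 0.1235/4 per quarter; n is counted in quarters.
With n = 96: PMT = 20,000 / ([((1+r)^n − 1)/r] × (1+r)) = ¥34

¥34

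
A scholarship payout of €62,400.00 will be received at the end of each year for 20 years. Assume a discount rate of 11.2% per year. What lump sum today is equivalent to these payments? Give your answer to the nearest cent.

€490,482.01

This is an ordinary annuity: 20 payments of €62,400.00 at the end of each year.
Periodic rate r = 0.112 per year.
PV = PMT × [(1 − (1+r)^−n)/r] = 62,400 × [1 − (1+r)^−20] / r = €490,482.01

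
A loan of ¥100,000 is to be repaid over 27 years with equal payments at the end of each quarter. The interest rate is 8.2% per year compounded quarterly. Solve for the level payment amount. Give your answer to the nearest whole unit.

Level ordinary annuity; solve PV = PMT × [(1 − (1+r)^−n)/r] for PMT.
Periodic rate r = 0.082/4 per quarter; n is counted in quarters.
With n = 108: PMT = 100,000 / ([(1 − (1+r)^−n)/r]) = ¥2,308

¥2,308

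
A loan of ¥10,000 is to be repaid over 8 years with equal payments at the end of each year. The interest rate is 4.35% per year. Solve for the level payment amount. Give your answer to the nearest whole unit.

Level ordinary annuity; solve PV = PMT × [(1 − (1+r)^−n)/r] for PMT.
Periodic rate r = 0.0435 per year.
With n = 8: PMT = 10,000 / ([(1 − (1+r)^−n)/r]) = ¥1,507

¥1,507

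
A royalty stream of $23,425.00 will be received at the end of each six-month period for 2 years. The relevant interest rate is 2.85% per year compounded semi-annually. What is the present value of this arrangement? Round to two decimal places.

This is an ordinary annuity: 4 payments of $23,425.00 at the end of each six-month period.
Periodic rate r = 0.0285/2 per half-year; n is counted in half-years.
PV = PMT × [(1 − (1+r)^−n)/r] = 23,425 × [1 − (1+r)^−4] / r = $90,454.75

$90,454.75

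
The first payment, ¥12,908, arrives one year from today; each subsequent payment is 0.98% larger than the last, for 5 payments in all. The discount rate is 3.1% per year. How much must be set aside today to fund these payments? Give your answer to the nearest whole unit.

¥60,077

Periodic rate r = 0.031 per year.
Growing ordinary annuity: PV = PMT₁ × [1 − ((1+g)/(1+r))^n] / (r − g) = 12,908 × [1 − ((1+0.0098)/(1+r))^5] / (r − 0.0098) = ¥60,077.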